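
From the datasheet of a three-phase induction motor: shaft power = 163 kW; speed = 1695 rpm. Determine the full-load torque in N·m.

918 N·m

ω = 2π × 1695/60 = 177.5 rad/s
τ = P/ω = 163000/177.5 = 918 N·m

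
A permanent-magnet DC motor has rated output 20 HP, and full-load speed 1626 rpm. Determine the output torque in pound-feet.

P_out = 20 × 746 = 14920 W
ω = 2π × 1626/60 = 170.3 rad/s
τ = P_out/ω = 14920/170.3 = 87.61 N·m
In lb·ft: 87.61/1.356 = 64.6 lb·ft

64.6 lb·ft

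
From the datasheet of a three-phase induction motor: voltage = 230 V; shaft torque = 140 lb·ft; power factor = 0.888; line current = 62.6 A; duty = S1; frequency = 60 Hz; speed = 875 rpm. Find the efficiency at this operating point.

78.5 %

τ = 140 lb·ft × 1.356 = 189.8 N·m
ω = 2π × 875/60 = 91.63 rad/s; P_out = τω = 189.8 × 91.63 = 17391 W
P_in = √3·V_L·I_L·cosφ = 1.732 × 230 × 62.6 × 0.888 = 22144 W
η = P_out / P_in = 17391 / 22144 = 0.785 = 78.5%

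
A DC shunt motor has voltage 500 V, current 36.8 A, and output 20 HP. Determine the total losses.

3480 W

P_in = V·I = 500×36.8 = 18400 W
P_out = 20×746 = 14920 W
Losses = P_in − P_out = 18400 − 14920 = 3480 W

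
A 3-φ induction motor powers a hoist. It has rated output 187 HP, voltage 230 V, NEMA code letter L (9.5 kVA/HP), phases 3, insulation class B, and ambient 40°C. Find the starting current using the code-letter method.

S_LR = 9.5 × 187 = 1776.5 kVA
I_LR = S_LR/(√3·V_L) = 1776500/(1.732×230) = 4460 A

4460 A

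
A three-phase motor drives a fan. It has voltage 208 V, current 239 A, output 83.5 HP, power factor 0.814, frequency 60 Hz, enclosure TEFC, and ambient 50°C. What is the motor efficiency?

P_out = 83.5 × 746 = 62291 W
P_in = √3·V_L·I_L·cosφ = 1.732 × 208 × 239 × 0.814 = 70086 W
η = P_out / P_in = 62291 / 70086 = 0.889 = 88.9%

88.9 %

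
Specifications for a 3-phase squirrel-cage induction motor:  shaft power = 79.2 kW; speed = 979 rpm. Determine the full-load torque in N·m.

ω = 2π × 979/60 = 102.5 rad/s
τ = P/ω = 79200/102.5 = 773 N·m

773 N·m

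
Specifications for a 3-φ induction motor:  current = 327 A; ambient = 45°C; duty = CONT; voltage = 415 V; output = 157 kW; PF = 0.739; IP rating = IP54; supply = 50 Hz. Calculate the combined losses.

16.7 kW

P_in = √3·V·I·cosφ = 1.732×415×327×0.739 = 173695 W
P_out = 157000 W
Losses = P_in − P_out = 173695 − 157000 = 16695 W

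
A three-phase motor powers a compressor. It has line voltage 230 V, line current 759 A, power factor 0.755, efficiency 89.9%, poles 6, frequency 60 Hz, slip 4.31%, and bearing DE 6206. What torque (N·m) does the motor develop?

P_in = √3·V·I·cosφ = 1.732 × 230 × 759 × 0.755 = 228278 W
P_out = η·P_in = 0.899 × 228278 = 205222 W
n_s = 120×60/6 = 1200 rpm; n = 1200×(1−0.0431) = 1148 rpm
ω = 2π×1148/60 = 120.2 rad/s
τ = P_out/ω = 205222/120.2 = 1710 N·m

1710 N·m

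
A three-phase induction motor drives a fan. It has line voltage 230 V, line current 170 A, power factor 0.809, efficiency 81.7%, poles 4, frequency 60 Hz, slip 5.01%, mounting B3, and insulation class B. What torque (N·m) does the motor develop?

P_in = √3·V·I·cosφ = 1.732 × 230 × 170 × 0.809 = 54786 W
P_out = η·P_in = 0.817 × 54786 = 44760 W
n_s = 120×60/4 = 1800 rpm; n = 1800×(1−0.0501) = 1710 rpm
ω = 2π×1710/60 = 179.1 rad/s
τ = P_out/ω = 44760/179.1 = 250 N·m

250 N·m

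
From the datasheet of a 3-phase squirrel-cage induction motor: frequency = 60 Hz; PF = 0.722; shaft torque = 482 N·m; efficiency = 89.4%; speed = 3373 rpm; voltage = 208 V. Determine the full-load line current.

732 A

ω = 2π×3373/60 = 353.2 rad/s; P_out = τω = 482 × 353.2 = 170242 W
P_in = P_out / η = 170242 / 0.894 = 190427 W
I_L = P_in / (√3·V_L·cosφ) = 190427 / (1.732 × 208 × 0.722) = 732 A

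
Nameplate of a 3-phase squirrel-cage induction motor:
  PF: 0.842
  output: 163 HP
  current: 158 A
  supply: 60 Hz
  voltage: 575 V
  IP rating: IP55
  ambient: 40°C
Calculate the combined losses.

10900 W

P_in = √3·V·I·cosφ = 1.732×575×158×0.842 = 132491 W
P_out = 163×746 = 121598 W
Losses = P_in − P_out = 132491 − 121598 = 10893 W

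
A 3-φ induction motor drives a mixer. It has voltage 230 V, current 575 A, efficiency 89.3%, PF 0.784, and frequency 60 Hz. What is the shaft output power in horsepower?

P_in = √3·V·I·cosφ = 1.732 × 230 × 575 × 0.784 = 179581 W
P_out = η·P_in = 0.893 × 179581 = 160366 W
= 160366/746 = 215 HP

215 HP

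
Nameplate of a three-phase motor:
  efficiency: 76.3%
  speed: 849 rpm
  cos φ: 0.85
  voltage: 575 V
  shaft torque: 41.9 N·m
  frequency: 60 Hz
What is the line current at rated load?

5.77 A

ω = 2π×849/60 = 88.91 rad/s; P_out = τω = 41.9 × 88.91 = 3725 W
P_in = P_out / η = 3725 / 0.763 = 4882 W
I_L = P_in / (√3·V_L·cosφ) = 4882 / (1.732 × 575 × 0.85) = 5.77 A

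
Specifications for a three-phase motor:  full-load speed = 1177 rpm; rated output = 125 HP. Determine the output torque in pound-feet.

558 lb·ft

P_out = 125 × 746 = 93250 W
ω = 2π × 1177/60 = 123.3 rad/s
τ = P_out/ω = 93250/123.3 = 756.3 N·m
In lb·ft: 756.3/1.356 = 558 lb·ft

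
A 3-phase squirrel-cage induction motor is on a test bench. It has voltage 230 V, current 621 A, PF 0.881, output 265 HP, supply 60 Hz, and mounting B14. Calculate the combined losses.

20300 W

P_in = √3·V·I·cosφ = 1.732×230×621×0.881 = 217943 W
P_out = 265×746 = 197690 W
Losses = P_in − P_out = 217943 − 197690 = 20253 W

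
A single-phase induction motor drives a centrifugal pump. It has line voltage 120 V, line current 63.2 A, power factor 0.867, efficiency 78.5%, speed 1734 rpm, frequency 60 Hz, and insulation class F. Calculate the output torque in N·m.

P_in = V·I·cosφ = 120 × 63.2 × 0.867 = 6575 W
P_out = η·P_in = 0.785 × 6575 = 5161 W
n = 1734 rpm
ω = 2π×1734/60 = 181.6 rad/s
τ = P_out/ω = 5161/181.6 = 28.4 N·m

28.4 N·m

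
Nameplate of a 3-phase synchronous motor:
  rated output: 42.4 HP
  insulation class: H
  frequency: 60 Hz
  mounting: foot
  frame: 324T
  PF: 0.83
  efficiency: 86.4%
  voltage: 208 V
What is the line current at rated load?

P_out = 42.4 × 746 = 31630 W
P_in = P_out / η = 31630 / 0.864 = 36609 W
I_L = P_in / (√3·V_L·cosφ) = 36609 / (1.732 × 208 × 0.83) = 122 A

122 A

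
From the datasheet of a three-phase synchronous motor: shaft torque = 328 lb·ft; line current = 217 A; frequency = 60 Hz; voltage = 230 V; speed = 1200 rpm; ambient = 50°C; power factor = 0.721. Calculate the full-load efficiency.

τ = 328 lb·ft × 1.356 = 444.8 N·m
ω = 2π × 1200/60 = 125.7 rad/s; P_out = τω = 444.8 × 125.7 = 55911 W
P_in = √3·V_L·I_L·cosφ = 1.732 × 230 × 217 × 0.721 = 62326 W
η = P_out / P_in = 55911 / 62326 = 0.897 = 89.7%

89.7 %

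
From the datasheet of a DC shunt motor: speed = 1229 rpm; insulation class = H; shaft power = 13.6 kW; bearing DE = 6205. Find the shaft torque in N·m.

106 N·m

ω = 2π × 1229/60 = 128.7 rad/s
τ = P/ω = 13600/128.7 = 106 N·m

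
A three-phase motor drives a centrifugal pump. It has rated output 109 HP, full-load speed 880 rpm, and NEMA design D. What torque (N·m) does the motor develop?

882 N·m

P_out = 109 × 746 = 81314 W
ω = 2π × 880/60 = 92.15 rad/s
τ = P_out/ω = 81314/92.15 = 882 N·m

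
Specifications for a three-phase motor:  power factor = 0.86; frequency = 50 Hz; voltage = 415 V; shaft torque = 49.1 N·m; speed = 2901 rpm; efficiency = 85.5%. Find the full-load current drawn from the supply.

ω = 2π×2901/60 = 303.8 rad/s; P_out = τω = 49.1 × 303.8 = 14917 W
P_in = P_out / η = 14917 / 0.855 = 17447 W
I_L = P_in / (√3·V_L·cosφ) = 17447 / (1.732 × 415 × 0.86) = 28.2 A

28.2 A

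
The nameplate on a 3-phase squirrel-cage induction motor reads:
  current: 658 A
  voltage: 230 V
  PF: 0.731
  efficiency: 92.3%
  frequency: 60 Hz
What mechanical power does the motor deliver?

P_in = √3·V·I·cosφ = 1.732 × 230 × 658 × 0.731 = 191610 W
P_out = η·P_in = 0.923 × 191610 = 176856 W

177 kW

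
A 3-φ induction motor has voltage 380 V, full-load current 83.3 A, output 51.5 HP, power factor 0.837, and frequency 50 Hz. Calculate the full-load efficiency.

P_out = 51.5 × 746 = 38419 W
P_in = √3·V_L·I_L·cosφ = 1.732 × 380 × 83.3 × 0.837 = 45888 W
η = P_out / P_in = 38419 / 45888 = 0.837 = 83.7%

83.7 %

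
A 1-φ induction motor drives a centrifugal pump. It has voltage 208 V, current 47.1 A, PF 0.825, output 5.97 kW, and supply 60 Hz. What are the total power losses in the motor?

P_in = V·I·cosφ = 208×47.1×0.825 = 8082 W
P_out = 5970 W
Losses = P_in − P_out = 8082 − 5970 = 2112 W

2.11 kW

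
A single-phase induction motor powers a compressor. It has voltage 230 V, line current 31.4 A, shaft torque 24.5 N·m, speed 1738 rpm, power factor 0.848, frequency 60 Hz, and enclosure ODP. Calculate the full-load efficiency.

72.8 %

ω = 2π × 1738/60 = 182 rad/s; P_out = τω = 24.5 × 182 = 4459 W
P_in = V·I·cosφ = 230 × 31.4 × 0.848 = 6124 W
η = P_out / P_in = 4459 / 6124 = 0.728 = 72.8%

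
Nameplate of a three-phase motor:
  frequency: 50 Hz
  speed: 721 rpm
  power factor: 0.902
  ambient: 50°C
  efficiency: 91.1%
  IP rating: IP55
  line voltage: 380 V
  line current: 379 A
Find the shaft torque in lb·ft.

P_in = √3·V·I·cosφ = 1.732 × 380 × 379 × 0.902 = 224997 W
P_out = η·P_in = 0.911 × 224997 = 204972 W
n = 721 rpm
ω = 2π×721/60 = 75.5 rad/s
τ = P_out/ω = 204972/75.5 = 2715 N·m
In lb·ft: 2715/1.356 = 2000 lb·ft

2000 lb·ft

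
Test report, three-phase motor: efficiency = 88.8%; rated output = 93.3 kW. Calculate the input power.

105 kW

P_out = 93300 W
P_in = P_out/η = 93300/0.888 = 105068 W = 105 kW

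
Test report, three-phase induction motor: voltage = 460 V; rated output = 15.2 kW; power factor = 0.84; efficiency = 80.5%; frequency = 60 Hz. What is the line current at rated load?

P_out = 15.2 kW = 15200 W
P_in = P_out / η = 15200 / 0.805 = 18882 W
I_L = P_in / (√3·V_L·cosφ) = 18882 / (1.732 × 460 × 0.84) = 28.2 A

28.2 A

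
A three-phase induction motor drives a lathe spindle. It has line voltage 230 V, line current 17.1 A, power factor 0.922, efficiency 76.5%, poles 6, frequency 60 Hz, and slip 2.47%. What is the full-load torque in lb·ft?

28.9 lb·ft

P_in = √3·V·I·cosφ = 1.732 × 230 × 17.1 × 0.922 = 6281 W
P_out = η·P_in = 0.765 × 6281 = 4805 W
n_s = 120×60/6 = 1200 rpm; n = 1200×(1−0.0247) = 1170 rpm
ω = 2π×1170/60 = 122.5 rad/s
τ = P_out/ω = 4805/122.5 = 39.22 N·m
In lb·ft: 39.22/1.356 = 28.9 lb·ft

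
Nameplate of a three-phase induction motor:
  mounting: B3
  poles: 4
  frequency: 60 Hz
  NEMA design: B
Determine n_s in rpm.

n_s = 120f/p = 120×60/4 = 1800 rpm

1800 rpm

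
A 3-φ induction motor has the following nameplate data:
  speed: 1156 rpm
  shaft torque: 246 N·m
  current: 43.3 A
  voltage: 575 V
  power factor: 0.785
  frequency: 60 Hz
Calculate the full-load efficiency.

ω = 2π × 1156/60 = 121.1 rad/s; P_out = τω = 246 × 121.1 = 29791 W
P_in = √3·V_L·I_L·cosφ = 1.732 × 575 × 43.3 × 0.785 = 33851 W
η = P_out / P_in = 29791 / 33851 = 0.880 = 88.0%

88.0 %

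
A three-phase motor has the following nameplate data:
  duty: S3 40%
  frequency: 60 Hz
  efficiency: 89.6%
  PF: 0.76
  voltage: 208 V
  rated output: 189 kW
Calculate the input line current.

P_out = 189 kW = 189000 W
P_in = P_out / η = 189000 / 0.896 = 210938 W
I_L = P_in / (√3·V_L·cosφ) = 210938 / (1.732 × 208 × 0.76) = 770 A

770 A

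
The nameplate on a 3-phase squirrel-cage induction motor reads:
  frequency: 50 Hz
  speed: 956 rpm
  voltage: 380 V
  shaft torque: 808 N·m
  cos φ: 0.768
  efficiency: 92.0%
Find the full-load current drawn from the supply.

ω = 2π×956/60 = 100.1 rad/s; P_out = τω = 808 × 100.1 = 80881 W
P_in = P_out / η = 80881 / 0.920 = 87914 W
I_L = P_in / (√3·V_L·cosφ) = 87914 / (1.732 × 380 × 0.768) = 174 A

174 A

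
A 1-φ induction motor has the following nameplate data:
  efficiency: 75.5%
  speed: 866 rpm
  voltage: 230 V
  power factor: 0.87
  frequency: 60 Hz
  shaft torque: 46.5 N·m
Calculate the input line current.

27.9 A

ω = 2π×866/60 = 90.69 rad/s; P_out = τω = 46.5 × 90.69 = 4217 W
P_in = P_out / η = 4217 / 0.755 = 5585 W
I = P_in / (V·cosφ) = 5585 / (230 × 0.87) = 27.9 A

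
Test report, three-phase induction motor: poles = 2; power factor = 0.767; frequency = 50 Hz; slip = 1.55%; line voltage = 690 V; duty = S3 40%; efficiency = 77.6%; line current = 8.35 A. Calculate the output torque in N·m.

P_in = √3·V·I·cosφ = 1.732 × 690 × 8.35 × 0.767 = 7654 W
P_out = η·P_in = 0.776 × 7654 = 5940 W
n_s = 120×50/2 = 3000 rpm; n = 3000×(1−0.0155) = 2954 rpm
ω = 2π×2954/60 = 309.3 rad/s
τ = P_out/ω = 5940/309.3 = 19.2 N·m

19.2 N·m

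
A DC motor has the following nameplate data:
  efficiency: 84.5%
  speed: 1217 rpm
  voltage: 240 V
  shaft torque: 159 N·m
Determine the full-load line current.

99.9 A

ω = 2π×1217/60 = 127.4 rad/s; P_out = τω = 159 × 127.4 = 20257 W
P_in = P_out / η = 20257 / 0.845 = 23973 W
I = P_in / V = 23973 / 240 = 99.9 A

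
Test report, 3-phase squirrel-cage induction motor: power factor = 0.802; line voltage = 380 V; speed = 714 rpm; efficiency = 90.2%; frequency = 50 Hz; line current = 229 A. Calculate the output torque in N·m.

P_in = √3·V·I·cosφ = 1.732 × 380 × 229 × 0.802 = 120876 W
P_out = η·P_in = 0.902 × 120876 = 109030 W
n = 714 rpm
ω = 2π×714/60 = 74.77 rad/s
τ = P_out/ω = 109030/74.77 = 1460 N·m

1460 N·m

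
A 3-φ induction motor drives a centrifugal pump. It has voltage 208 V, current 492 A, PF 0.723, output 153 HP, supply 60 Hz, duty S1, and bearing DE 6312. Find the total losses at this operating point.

P_in = √3·V·I·cosφ = 1.732×208×492×0.723 = 128149 W
P_out = 153×746 = 114138 W
Losses = P_in − P_out = 128149 − 114138 = 14011 W

14000 W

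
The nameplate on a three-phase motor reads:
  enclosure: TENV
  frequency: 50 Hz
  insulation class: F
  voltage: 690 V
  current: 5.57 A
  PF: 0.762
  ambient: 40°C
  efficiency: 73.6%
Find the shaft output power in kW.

P_in = √3·V·I·cosφ = 1.732 × 690 × 5.57 × 0.762 = 5072 W
P_out = η·P_in = 0.736 × 5072 = 3733 W

3.73 kW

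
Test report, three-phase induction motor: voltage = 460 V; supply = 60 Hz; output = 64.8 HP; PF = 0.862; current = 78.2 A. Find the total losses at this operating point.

P_in = √3·V·I·cosφ = 1.732×460×78.2×0.862 = 53706 W
P_out = 64.8×746 = 48341 W
Losses = P_in − P_out = 53706 − 48341 = 5365 W

5.37 kW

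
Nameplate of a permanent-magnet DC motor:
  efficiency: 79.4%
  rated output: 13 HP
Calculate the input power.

P_out = 13 × 746 = 9698 W
P_in = P_out/η = 9698/0.794 = 12214 W = 12.2 kW

12.2 kW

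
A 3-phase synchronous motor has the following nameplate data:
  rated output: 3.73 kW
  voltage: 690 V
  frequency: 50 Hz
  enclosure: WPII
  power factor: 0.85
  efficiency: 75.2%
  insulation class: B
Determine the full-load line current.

4.88 A

P_out = 3.73 kW = 3730 W
P_in = P_out / η = 3730 / 0.752 = 4960 W
I_L = P_in / (√3·V_L·cosφ) = 4960 / (1.732 × 690 × 0.85) = 4.88 A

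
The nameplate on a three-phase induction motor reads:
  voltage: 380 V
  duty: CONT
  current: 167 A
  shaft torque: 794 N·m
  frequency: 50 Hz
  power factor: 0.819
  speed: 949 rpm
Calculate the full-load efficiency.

87.7 %

ω = 2π × 949/60 = 99.38 rad/s; P_out = τω = 794 × 99.38 = 78908 W
P_in = √3·V_L·I_L·cosφ = 1.732 × 380 × 167 × 0.819 = 90019 W
η = P_out / P_in = 78908 / 90019 = 0.877 = 87.7%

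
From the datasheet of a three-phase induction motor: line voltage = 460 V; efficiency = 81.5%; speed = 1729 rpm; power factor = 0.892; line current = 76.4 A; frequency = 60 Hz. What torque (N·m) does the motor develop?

244 N·m

P_in = √3·V·I·cosφ = 1.732 × 460 × 76.4 × 0.892 = 54296 W
P_out = η·P_in = 0.815 × 54296 = 44251 W
n = 1729 rpm
ω = 2π×1729/60 = 181.1 rad/s
τ = P_out/ω = 44251/181.1 = 244 N·m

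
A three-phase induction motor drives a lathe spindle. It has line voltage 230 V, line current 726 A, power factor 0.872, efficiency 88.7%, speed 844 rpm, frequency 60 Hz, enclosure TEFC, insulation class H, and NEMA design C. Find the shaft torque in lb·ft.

P_in = √3·V·I·cosφ = 1.732 × 230 × 726 × 0.872 = 252191 W
P_out = η·P_in = 0.887 × 252191 = 223693 W
n = 844 rpm
ω = 2π×844/60 = 88.38 rad/s
τ = P_out/ω = 223693/88.38 = 2531 N·m
In lb·ft: 2531/1.356 = 1870 lb·ft

1870 lb·ft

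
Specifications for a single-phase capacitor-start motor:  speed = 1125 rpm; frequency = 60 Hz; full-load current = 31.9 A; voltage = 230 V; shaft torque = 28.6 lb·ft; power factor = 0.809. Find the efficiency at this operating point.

77.0 %

τ = 28.6 lb·ft × 1.356 = 38.78 N·m
ω = 2π × 1125/60 = 117.8 rad/s; P_out = τω = 38.78 × 117.8 = 4568 W
P_in = V·I·cosφ = 230 × 31.9 × 0.809 = 5936 W
η = P_out / P_in = 4568 / 5936 = 0.770 = 77.0%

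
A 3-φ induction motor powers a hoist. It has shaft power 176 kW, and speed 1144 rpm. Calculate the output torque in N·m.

1470 N·m

ω = 2π × 1144/60 = 119.8 rad/s
τ = P/ω = 176000/119.8 = 1470 N·m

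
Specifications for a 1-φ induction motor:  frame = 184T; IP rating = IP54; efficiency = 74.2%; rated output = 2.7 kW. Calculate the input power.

3.64 kW

P_out = 2700 W
P_in = P_out/η = 2700/0.742 = 3639 W = 3.64 kW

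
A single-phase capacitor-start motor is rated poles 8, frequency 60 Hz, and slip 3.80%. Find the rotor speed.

866 rpm

n_s = 120f/p = 120×60/8 = 900 rpm
n = n_s(1 − s) = 900 × (1 − 0.038) = 866 rpm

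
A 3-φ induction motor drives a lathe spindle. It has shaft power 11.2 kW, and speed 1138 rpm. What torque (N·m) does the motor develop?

94 N·m

ω = 2π × 1138/60 = 119.2 rad/s
τ = P/ω = 11200/119.2 = 94 N·m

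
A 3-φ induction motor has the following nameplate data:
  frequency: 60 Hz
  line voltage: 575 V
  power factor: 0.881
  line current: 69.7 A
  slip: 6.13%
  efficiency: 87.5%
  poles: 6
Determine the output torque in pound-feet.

335 lb·ft

P_in = √3·V·I·cosφ = 1.732 × 575 × 69.7 × 0.881 = 61154 W
P_out = η·P_in = 0.875 × 61154 = 53510 W
n_s = 120×60/6 = 1200 rpm; n = 1200×(1−0.0613) = 1126 rpm
ω = 2π×1126/60 = 117.9 rad/s
τ = P_out/ω = 53510/117.9 = 453.9 N·m
In lb·ft: 453.9/1.356 = 335 lb·ft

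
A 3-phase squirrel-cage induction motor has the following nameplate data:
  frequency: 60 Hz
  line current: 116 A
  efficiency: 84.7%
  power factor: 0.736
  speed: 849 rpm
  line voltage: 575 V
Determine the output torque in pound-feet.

597 lb·ft

P_in = √3·V·I·cosφ = 1.732 × 575 × 116 × 0.736 = 85026 W
P_out = η·P_in = 0.847 × 85026 = 72017 W
n = 849 rpm
ω = 2π×849/60 = 88.91 rad/s
τ = P_out/ω = 72017/88.91 = 810 N·m
In lb·ft: 810/1.356 = 597 lb·ft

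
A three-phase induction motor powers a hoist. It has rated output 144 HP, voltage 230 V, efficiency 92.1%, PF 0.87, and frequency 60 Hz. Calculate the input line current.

P_out = 144 × 746 = 107424 W
P_in = P_out / η = 107424 / 0.921 = 116638 W
I_L = P_in / (√3·V_L·cosφ) = 116638 / (1.732 × 230 × 0.87) = 337 A

337 A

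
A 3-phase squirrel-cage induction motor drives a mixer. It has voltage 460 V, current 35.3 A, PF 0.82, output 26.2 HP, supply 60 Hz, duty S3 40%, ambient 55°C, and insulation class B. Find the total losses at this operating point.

P_in = √3·V·I·cosφ = 1.732×460×35.3×0.82 = 23062 W
P_out = 26.2×746 = 19545 W
Losses = P_in − P_out = 23062 − 19545 = 3517 W

3.52 kW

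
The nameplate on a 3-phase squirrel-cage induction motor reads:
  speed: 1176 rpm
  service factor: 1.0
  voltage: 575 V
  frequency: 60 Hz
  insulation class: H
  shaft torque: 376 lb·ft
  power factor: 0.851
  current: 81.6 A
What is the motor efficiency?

90.8 %

τ = 376 lb·ft × 1.356 = 509.9 N·m
ω = 2π × 1176/60 = 123.2 rad/s; P_out = τω = 509.9 × 123.2 = 62820 W
P_in = √3·V_L·I_L·cosφ = 1.732 × 575 × 81.6 × 0.851 = 69157 W
η = P_out / P_in = 62820 / 69157 = 0.908 = 90.8%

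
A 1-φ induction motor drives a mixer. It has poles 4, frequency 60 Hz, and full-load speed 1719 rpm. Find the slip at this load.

4.50 %

n_s = 120f/p = 120×60/4 = 1800 rpm
s = (n_s − n)/n_s = (1800 − 1719)/1800 = 0.0450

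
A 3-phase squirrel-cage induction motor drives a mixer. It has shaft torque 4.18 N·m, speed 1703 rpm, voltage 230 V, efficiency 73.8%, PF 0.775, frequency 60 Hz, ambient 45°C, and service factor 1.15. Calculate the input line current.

3.27 A

ω = 2π×1703/60 = 178.3 rad/s; P_out = τω = 4.18 × 178.3 = 745 W
P_in = P_out / η = 745 / 0.738 = 1009 W
I_L = P_in / (√3·V_L·cosφ) = 1009 / (1.732 × 230 × 0.775) = 3.27 A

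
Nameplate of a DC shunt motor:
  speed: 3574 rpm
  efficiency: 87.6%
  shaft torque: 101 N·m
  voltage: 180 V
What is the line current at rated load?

ω = 2π×3574/60 = 374.3 rad/s; P_out = τω = 101 × 374.3 = 37804 W
P_in = P_out / η = 37804 / 0.876 = 43155 W
I = P_in / V = 43155 / 180 = 240 A

240 A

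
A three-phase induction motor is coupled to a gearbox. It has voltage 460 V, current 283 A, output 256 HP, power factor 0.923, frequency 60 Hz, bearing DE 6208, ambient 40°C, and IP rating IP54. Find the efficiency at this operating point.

91.8 %

P_out = 256 × 746 = 190976 W
P_in = √3·V_L·I_L·cosφ = 1.732 × 460 × 283 × 0.923 = 208110 W
η = P_out / P_in = 190976 / 208110 = 0.918 = 91.8%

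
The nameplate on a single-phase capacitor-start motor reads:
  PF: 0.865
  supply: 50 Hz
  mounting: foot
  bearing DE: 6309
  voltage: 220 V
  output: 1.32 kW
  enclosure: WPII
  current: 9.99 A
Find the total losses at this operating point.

581 W

P_in = V·I·cosφ = 220×9.99×0.865 = 1901 W
P_out = 1320 W
Losses = P_in − P_out = 1901 − 1320 = 581 W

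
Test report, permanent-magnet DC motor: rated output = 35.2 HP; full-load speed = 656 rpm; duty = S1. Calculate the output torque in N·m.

382 N·m

P_out = 35.2 × 746 = 26259 W
ω = 2π × 656/60 = 68.7 rad/s
τ = P_out/ω = 26259/68.7 = 382 N·m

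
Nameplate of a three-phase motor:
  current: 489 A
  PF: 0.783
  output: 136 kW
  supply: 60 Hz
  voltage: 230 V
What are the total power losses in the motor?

P_in = √3·V·I·cosφ = 1.732×230×489×0.783 = 152527 W
P_out = 136000 W
Losses = P_in − P_out = 152527 − 136000 = 16527 W

16500 W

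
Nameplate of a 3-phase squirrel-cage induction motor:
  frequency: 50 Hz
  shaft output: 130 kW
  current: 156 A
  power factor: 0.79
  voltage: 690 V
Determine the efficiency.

88.3 %

P_out = 130 kW = 130000 W
P_in = √3·V_L·I_L·cosφ = 1.732 × 690 × 156 × 0.79 = 147282 W
η = P_out / P_in = 130000 / 147282 = 0.883 = 88.3%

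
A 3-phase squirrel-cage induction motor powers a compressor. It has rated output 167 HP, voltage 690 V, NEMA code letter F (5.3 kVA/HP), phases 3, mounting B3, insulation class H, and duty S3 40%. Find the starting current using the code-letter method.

S_LR = 5.3 × 167 = 885.1 kVA
I_LR = S_LR/(√3·V_L) = 885100/(1.732×690) = 741 A

741 A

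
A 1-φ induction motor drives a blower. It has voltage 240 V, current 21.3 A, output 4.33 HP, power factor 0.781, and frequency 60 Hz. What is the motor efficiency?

P_out = 4.33 × 746 = 3230 W
P_in = V·I·cosφ = 240 × 21.3 × 0.781 = 3992 W
η = P_out / P_in = 3230 / 3992 = 0.809 = 80.9%

80.9 %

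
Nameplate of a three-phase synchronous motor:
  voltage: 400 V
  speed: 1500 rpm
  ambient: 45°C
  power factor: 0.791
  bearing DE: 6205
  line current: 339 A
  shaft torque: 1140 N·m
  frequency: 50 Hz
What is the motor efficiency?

ω = 2π × 1500/60 = 157.1 rad/s; P_out = τω = 1140 × 157.1 = 179094 W
P_in = √3·V_L·I_L·cosφ = 1.732 × 400 × 339 × 0.791 = 185774 W
η = P_out / P_in = 179094 / 185774 = 0.964 = 96.4%

96.4 %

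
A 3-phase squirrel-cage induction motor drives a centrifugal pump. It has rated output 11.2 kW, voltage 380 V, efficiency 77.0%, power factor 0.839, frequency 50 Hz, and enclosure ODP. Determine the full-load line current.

P_out = 11.2 kW = 11200 W
P_in = P_out / η = 11200 / 0.770 = 14545 W
I_L = P_in / (√3·V_L·cosφ) = 14545 / (1.732 × 380 × 0.839) = 26.3 A

26.3 A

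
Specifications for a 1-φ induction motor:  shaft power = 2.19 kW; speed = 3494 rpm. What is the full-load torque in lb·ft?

ω = 2π × 3494/60 = 365.9 rad/s
τ = P/ω = 2190/365.9 = 5.985 N·m
In lb·ft: 5.985/1.356 = 4.41 lb·ft

4.41 lb·ft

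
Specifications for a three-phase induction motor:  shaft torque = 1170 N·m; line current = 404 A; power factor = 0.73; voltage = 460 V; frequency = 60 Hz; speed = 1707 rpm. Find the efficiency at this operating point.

89.0 %

ω = 2π × 1707/60 = 178.8 rad/s; P_out = τω = 1170 × 178.8 = 209196 W
P_in = √3·V_L·I_L·cosφ = 1.732 × 460 × 404 × 0.73 = 234969 W
η = P_out / P_in = 209196 / 234969 = 0.890 = 89.0%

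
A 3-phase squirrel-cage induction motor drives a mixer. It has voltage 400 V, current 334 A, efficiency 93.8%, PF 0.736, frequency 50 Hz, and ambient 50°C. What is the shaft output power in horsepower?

P_in = √3·V·I·cosφ = 1.732 × 400 × 334 × 0.736 = 170307 W
P_out = η·P_in = 0.938 × 170307 = 159748 W
= 159748/746 = 214 HP

214 HP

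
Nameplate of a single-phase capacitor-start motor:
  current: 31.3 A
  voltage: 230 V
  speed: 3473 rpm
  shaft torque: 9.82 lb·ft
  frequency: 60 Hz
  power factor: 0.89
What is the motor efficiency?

75.6 %

τ = 9.82 lb·ft × 1.356 = 13.32 N·m
ω = 2π × 3473/60 = 363.7 rad/s; P_out = τω = 13.32 × 363.7 = 4844 W
P_in = V·I·cosφ = 230 × 31.3 × 0.89 = 6407 W
η = P_out / P_in = 4844 / 6407 = 0.756 = 75.6%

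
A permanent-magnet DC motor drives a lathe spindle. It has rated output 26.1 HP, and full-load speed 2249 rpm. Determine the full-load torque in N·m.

P_out = 26.1 × 746 = 19471 W
ω = 2π × 2249/60 = 235.5 rad/s
τ = P_out/ω = 19471/235.5 = 82.7 N·m

82.7 N·m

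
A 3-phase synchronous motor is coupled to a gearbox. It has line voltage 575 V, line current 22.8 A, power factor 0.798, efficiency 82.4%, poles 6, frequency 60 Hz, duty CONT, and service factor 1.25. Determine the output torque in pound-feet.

87.6 lb·ft

P_in = √3·V·I·cosφ = 1.732 × 575 × 22.8 × 0.798 = 18120 W
P_out = η·P_in = 0.824 × 18120 = 14931 W
n = n_s = 120×60/6 = 1200 rpm (synchronous)
ω = 2π×1200/60 = 125.7 rad/s
τ = P_out/ω = 14931/125.7 = 118.8 N·m
In lb·ft: 118.8/1.356 = 87.6 lb·ft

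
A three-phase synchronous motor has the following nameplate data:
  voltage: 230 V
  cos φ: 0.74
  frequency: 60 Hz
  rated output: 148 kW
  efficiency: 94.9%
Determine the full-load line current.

P_out = 148 kW = 148000 W
P_in = P_out / η = 148000 / 0.949 = 155954 W
I_L = P_in / (√3·V_L·cosφ) = 155954 / (1.732 × 230 × 0.74) = 529 A

529 A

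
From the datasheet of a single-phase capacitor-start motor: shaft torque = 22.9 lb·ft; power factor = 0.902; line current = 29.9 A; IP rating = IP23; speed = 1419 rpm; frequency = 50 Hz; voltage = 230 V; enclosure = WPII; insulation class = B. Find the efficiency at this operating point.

τ = 22.9 lb·ft × 1.356 = 31.05 N·m
ω = 2π × 1419/60 = 148.6 rad/s; P_out = τω = 31.05 × 148.6 = 4614 W
P_in = V·I·cosφ = 230 × 29.9 × 0.902 = 6203 W
η = P_out / P_in = 4614 / 6203 = 0.744 = 74.4%

74.4 %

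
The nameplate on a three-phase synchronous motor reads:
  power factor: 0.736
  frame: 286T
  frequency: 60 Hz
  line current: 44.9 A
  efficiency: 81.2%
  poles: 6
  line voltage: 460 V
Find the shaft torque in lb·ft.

125 lb·ft

P_in = √3·V·I·cosφ = 1.732 × 460 × 44.9 × 0.736 = 26329 W
P_out = η·P_in = 0.812 × 26329 = 21379 W
n = n_s = 120×60/6 = 1200 rpm (synchronous)
ω = 2π×1200/60 = 125.7 rad/s
τ = P_out/ω = 21379/125.7 = 170.1 N·m
In lb·ft: 170.1/1.356 = 125 lb·ft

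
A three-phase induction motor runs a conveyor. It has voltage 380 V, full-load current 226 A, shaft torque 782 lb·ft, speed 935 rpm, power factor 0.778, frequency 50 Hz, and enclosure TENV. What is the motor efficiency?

τ = 782 lb·ft × 1.356 = 1060 N·m
ω = 2π × 935/60 = 97.91 rad/s; P_out = τω = 1060 × 97.91 = 103785 W
P_in = √3·V_L·I_L·cosφ = 1.732 × 380 × 226 × 0.778 = 115723 W
η = P_out / P_in = 103785 / 115723 = 0.897 = 89.7%

89.7 %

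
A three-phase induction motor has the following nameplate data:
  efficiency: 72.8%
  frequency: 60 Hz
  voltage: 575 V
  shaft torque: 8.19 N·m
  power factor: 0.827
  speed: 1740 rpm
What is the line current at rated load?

2.49 A

ω = 2π×1740/60 = 182.2 rad/s; P_out = τω = 8.19 × 182.2 = 1492 W
P_in = P_out / η = 1492 / 0.728 = 2049 W
I_L = P_in / (√3·V_L·cosφ) = 2049 / (1.732 × 575 × 0.827) = 2.49 A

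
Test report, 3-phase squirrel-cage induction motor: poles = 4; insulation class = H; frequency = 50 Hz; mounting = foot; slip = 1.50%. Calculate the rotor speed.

1478 rpm

n_s = 120f/p = 120×50/4 = 1500 rpm
n = n_s(1 − s) = 1500 × (1 − 0.015) = 1478 rpm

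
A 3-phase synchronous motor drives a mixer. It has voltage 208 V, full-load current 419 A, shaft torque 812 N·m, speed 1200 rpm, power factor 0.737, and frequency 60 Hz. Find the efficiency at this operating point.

ω = 2π × 1200/60 = 125.7 rad/s; P_out = τω = 812 × 125.7 = 102068 W
P_in = √3·V_L·I_L·cosφ = 1.732 × 208 × 419 × 0.737 = 111248 W
η = P_out / P_in = 102068 / 111248 = 0.917 = 91.7%

91.7 %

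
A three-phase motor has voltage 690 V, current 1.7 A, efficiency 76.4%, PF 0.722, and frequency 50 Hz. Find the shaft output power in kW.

P_in = √3·V·I·cosφ = 1.732 × 690 × 1.7 × 0.722 = 1467 W
P_out = η·P_in = 0.764 × 1467 = 1121 W

1.12 kW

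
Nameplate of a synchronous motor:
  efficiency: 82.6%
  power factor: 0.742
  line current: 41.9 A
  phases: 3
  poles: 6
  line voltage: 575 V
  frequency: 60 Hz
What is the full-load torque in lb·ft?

P_in = √3·V·I·cosφ = 1.732 × 575 × 41.9 × 0.742 = 30962 W
P_out = η·P_in = 0.826 × 30962 = 25575 W
n = n_s = 120×60/6 = 1200 rpm (synchronous)
ω = 2π×1200/60 = 125.7 rad/s
τ = P_out/ω = 25575/125.7 = 203.5 N·m
In lb·ft: 203.5/1.356 = 150 lb·ft

150 lb·ft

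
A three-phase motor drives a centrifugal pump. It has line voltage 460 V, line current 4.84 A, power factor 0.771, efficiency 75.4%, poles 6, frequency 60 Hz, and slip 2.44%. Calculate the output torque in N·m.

18.3 N·m

P_in = √3·V·I·cosφ = 1.732 × 460 × 4.84 × 0.771 = 2973 W
P_out = η·P_in = 0.754 × 2973 = 2242 W
n_s = 120×60/6 = 1200 rpm; n = 1200×(1−0.0244) = 1171 rpm
ω = 2π×1171/60 = 122.6 rad/s
τ = P_out/ω = 2242/122.6 = 18.3 N·m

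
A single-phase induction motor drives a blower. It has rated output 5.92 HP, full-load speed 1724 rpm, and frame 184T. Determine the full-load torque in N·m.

P_out = 5.92 × 746 = 4416 W
ω = 2π × 1724/60 = 180.5 rad/s
τ = P_out/ω = 4416/180.5 = 24.5 N·m

24.5 N·m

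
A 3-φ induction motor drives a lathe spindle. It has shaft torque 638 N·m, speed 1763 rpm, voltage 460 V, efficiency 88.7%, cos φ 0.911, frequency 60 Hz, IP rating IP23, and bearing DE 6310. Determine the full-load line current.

183 A

ω = 2π×1763/60 = 184.6 rad/s; P_out = τω = 638 × 184.6 = 117775 W
P_in = P_out / η = 117775 / 0.887 = 132779 W
I_L = P_in / (√3·V_L·cosφ) = 132779 / (1.732 × 460 × 0.911) = 183 A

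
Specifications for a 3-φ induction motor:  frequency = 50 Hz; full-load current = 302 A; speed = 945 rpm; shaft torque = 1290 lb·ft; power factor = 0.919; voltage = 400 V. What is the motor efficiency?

90.0 %

τ = 1290 lb·ft × 1.356 = 1749 N·m
ω = 2π × 945/60 = 98.96 rad/s; P_out = τω = 1749 × 98.96 = 173081 W
P_in = √3·V_L·I_L·cosφ = 1.732 × 400 × 302 × 0.919 = 192278 W
η = P_out / P_in = 173081 / 192278 = 0.900 = 90.0%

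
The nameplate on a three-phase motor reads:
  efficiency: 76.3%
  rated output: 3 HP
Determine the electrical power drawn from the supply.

P_out = 3 × 746 = 2238 W
P_in = P_out/η = 2238/0.763 = 2933 W = 2.93 kW

2.93 kW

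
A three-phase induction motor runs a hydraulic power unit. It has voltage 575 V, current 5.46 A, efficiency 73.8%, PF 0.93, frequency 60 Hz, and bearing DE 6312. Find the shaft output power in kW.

P_in = √3·V·I·cosφ = 1.732 × 575 × 5.46 × 0.93 = 5057 W
P_out = η·P_in = 0.738 × 5057 = 3732 W

3.73 kW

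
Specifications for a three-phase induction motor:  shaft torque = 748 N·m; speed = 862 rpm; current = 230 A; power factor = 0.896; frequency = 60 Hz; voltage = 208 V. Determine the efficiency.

90.9 %

ω = 2π × 862/60 = 90.27 rad/s; P_out = τω = 748 × 90.27 = 67522 W
P_in = √3·V_L·I_L·cosφ = 1.732 × 208 × 230 × 0.896 = 74242 W
η = P_out / P_in = 67522 / 74242 = 0.909 = 90.9%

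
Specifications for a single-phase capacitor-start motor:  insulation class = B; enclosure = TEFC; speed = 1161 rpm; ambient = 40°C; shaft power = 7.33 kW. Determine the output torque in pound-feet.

ω = 2π × 1161/60 = 121.6 rad/s
τ = P/ω = 7330/121.6 = 60.28 N·m
In lb·ft: 60.28/1.356 = 44.5 lb·ft

44.5 lb·ft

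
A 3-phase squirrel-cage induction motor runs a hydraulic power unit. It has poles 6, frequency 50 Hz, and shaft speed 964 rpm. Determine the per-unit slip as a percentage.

n_s = 120f/p = 120×50/6 = 1000 rpm
s = (n_s − n)/n_s = (1000 − 964)/1000 = 0.0360

3.60 %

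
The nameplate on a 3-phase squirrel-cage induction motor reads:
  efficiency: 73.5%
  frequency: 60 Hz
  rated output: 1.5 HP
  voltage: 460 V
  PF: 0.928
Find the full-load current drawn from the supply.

P_out = 1.5 × 746 = 1119 W
P_in = P_out / η = 1119 / 0.735 = 1522 W
I_L = P_in / (√3·V_L·cosφ) = 1522 / (1.732 × 460 × 0.928) = 2.06 A

2.06 A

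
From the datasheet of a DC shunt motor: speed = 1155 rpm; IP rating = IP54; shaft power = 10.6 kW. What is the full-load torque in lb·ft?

ω = 2π × 1155/60 = 121 rad/s
τ = P/ω = 10600/121 = 87.6 N·m
In lb·ft: 87.6/1.356 = 64.6 lb·ft

64.6 lb·ft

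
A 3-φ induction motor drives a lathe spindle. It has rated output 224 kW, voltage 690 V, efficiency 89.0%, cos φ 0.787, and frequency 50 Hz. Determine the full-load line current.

268 A

P_out = 224 kW = 224000 W
P_in = P_out / η = 224000 / 0.890 = 251685 W
I_L = P_in / (√3·V_L·cosφ) = 251685 / (1.732 × 690 × 0.787) = 268 A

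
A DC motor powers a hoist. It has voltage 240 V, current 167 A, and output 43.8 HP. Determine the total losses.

7410 W

P_in = V·I = 240×167 = 40080 W
P_out = 43.8×746 = 32675 W
Losses = P_in − P_out = 40080 − 32675 = 7405 W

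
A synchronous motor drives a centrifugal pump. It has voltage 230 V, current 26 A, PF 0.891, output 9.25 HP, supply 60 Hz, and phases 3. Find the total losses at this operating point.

P_in = √3·V·I·cosφ = 1.732×230×26×0.891 = 9228 W
P_out = 9.25×746 = 6901 W
Losses = P_in − P_out = 9228 − 6901 = 2327 W

2.33 kW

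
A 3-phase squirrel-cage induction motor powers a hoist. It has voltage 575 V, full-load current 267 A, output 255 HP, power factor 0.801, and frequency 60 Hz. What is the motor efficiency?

89.3 %

P_out = 255 × 746 = 190230 W
P_in = √3·V_L·I_L·cosφ = 1.732 × 575 × 267 × 0.801 = 212990 W
η = P_out / P_in = 190230 / 212990 = 0.893 = 89.3%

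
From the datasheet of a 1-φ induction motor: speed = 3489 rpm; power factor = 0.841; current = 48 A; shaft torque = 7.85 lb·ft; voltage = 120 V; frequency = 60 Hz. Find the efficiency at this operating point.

τ = 7.85 lb·ft × 1.356 = 10.64 N·m
ω = 2π × 3489/60 = 365.4 rad/s; P_out = τω = 10.64 × 365.4 = 3888 W
P_in = V·I·cosφ = 120 × 48 × 0.841 = 4844 W
η = P_out / P_in = 3888 / 4844 = 0.803 = 80.3%

80.3 %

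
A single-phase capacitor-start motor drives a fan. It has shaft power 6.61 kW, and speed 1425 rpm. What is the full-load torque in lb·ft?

ω = 2π × 1425/60 = 149.2 rad/s
τ = P/ω = 6610/149.2 = 44.3 N·m
In lb·ft: 44.3/1.356 = 32.7 lb·ft

32.7 lb·ft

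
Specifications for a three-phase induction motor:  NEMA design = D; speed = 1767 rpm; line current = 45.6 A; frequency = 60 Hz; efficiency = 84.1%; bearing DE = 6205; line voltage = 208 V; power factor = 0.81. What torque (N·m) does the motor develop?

60.5 N·m

P_in = √3·V·I·cosφ = 1.732 × 208 × 45.6 × 0.81 = 13306 W
P_out = η·P_in = 0.841 × 13306 = 11190 W
n = 1767 rpm
ω = 2π×1767/60 = 185 rad/s
τ = P_out/ω = 11190/185 = 60.5 N·m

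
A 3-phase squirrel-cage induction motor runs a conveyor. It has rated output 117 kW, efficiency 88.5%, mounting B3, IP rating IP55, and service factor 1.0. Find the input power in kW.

P_out = 117000 W
P_in = P_out/η = 117000/0.885 = 132203 W = 132 kW

132 kW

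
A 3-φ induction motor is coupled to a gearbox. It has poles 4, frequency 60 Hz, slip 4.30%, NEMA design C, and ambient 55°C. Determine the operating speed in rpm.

1723 rpm

n_s = 120f/p = 120×60/4 = 1800 rpm
n = n_s(1 − s) = 1800 × (1 − 0.043) = 1723 rpm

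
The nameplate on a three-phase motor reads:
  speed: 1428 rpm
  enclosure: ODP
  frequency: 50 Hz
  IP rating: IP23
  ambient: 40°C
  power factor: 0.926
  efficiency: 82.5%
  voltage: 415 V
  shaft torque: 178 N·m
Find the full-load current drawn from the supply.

48.5 A

ω = 2π×1428/60 = 149.5 rad/s; P_out = τω = 178 × 149.5 = 26611 W
P_in = P_out / η = 26611 / 0.825 = 32256 W
I_L = P_in / (√3·V_L·cosφ) = 32256 / (1.732 × 415 × 0.926) = 48.5 A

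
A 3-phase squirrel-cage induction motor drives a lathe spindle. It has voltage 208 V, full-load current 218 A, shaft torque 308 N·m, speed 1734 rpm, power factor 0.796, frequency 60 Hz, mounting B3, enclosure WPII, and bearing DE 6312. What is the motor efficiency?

89.5 %

ω = 2π × 1734/60 = 181.6 rad/s; P_out = τω = 308 × 181.6 = 55933 W
P_in = √3·V_L·I_L·cosφ = 1.732 × 208 × 218 × 0.796 = 62515 W
η = P_out / P_in = 55933 / 62515 = 0.895 = 89.5%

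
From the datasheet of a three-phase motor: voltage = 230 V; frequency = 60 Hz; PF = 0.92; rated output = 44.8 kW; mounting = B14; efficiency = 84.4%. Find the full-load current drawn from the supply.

145 A

P_out = 44.8 kW = 44800 W
P_in = P_out / η = 44800 / 0.844 = 53081 W
I_L = P_in / (√3·V_L·cosφ) = 53081 / (1.732 × 230 × 0.92) = 145 A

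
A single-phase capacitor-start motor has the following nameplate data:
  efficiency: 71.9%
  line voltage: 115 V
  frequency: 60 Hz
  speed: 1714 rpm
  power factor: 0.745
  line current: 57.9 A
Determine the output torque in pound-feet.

P_in = V·I·cosφ = 115 × 57.9 × 0.745 = 4961 W
P_out = η·P_in = 0.719 × 4961 = 3567 W
n = 1714 rpm
ω = 2π×1714/60 = 179.5 rad/s
τ = P_out/ω = 3567/179.5 = 19.87 N·m
In lb·ft: 19.87/1.356 = 14.7 lb·ft

14.7 lb·ft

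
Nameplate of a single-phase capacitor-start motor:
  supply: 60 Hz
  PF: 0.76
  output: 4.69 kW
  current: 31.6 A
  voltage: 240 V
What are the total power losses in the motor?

1070 W

P_in = V·I·cosφ = 240×31.6×0.76 = 5764 W
P_out = 4690 W
Losses = P_in − P_out = 5764 − 4690 = 1074 W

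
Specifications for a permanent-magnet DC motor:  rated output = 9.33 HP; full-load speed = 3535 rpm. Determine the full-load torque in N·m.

P_out = 9.33 × 746 = 6960 W
ω = 2π × 3535/60 = 370.2 rad/s
τ = P_out/ω = 6960/370.2 = 18.8 N·m

18.8 N·m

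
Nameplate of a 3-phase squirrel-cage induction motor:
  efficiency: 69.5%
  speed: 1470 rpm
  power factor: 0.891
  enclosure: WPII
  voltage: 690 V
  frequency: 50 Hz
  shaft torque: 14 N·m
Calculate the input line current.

2.91 A

ω = 2π×1470/60 = 153.9 rad/s; P_out = τω = 14 × 153.9 = 2155 W
P_in = P_out / η = 2155 / 0.695 = 3101 W
I_L = P_in / (√3·V_L·cosφ) = 3101 / (1.732 × 690 × 0.891) = 2.91 A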